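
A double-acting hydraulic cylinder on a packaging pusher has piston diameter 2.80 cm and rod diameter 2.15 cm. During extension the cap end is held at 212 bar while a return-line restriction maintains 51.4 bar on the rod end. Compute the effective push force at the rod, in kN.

F ≈ 11.8 kN

Cap-side area A_cap = π/4 × (2.80 cm)² = 6.158 cm^2
Rod-side annular area A_ann = π/4 × (2.80² − 2.15²) = 2.527 cm^2
Net thrust = P_cap·A_cap − P_rod·A_ann = 13.05 kN − 1.299 kN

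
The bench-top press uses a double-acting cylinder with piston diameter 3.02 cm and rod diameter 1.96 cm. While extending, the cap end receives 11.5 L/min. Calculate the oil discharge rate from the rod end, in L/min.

Cap-side area A_cap = π/4 × (3.02 cm)² = 7.163 cm^2
Rod-side annular area A_ann = π/4 × (3.02² − 1.96²) = 4.146 cm^2
Piston speed v = Q_in/A_cap; rod-end outflow Q_out = v × A_ann = Q_in × A_ann/A_cap.

Q_out ≈ 6.66 L/min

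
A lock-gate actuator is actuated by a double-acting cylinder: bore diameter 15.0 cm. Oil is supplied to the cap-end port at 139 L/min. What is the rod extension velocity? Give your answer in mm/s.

v ≈ 131 mm/s

Cap-side area A_cap = π/4 × (15.0 cm)² = 176.7 cm^2
v = Q / A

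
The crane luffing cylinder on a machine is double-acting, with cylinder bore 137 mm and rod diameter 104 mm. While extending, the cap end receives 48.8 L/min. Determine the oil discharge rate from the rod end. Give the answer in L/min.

Cap-side area A_cap = π/4 × (137 mm)² = 14740 mm^2
Rod-side annular area A_ann = π/4 × (137² − 104²) = 6246 mm^2
Piston speed v = Q_in/A_cap; rod-end outflow Q_out = v × A_ann = Q_in × A_ann/A_cap.

Q_out ≈ 20.7 L/min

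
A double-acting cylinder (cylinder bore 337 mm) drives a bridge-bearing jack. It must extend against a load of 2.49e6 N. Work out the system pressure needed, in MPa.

Cap-side area A_cap = π/4 × (337 mm)² = 89200 mm^2
P = F / A = 2.49e6 N / A

P ≈ 27.9 MPa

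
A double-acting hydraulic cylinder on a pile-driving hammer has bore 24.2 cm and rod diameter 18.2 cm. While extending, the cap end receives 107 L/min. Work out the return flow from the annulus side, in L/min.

Q_out ≈ 46.5 L/min

Cap-side area A_cap = π/4 × (24.2 cm)² = 460.0 cm^2
Rod-side annular area A_ann = π/4 × (24.2² − 18.2²) = 199.8 cm^2
Piston speed v = Q_in/A_cap; rod-end outflow Q_out = v × A_ann = Q_in × A_ann/A_cap.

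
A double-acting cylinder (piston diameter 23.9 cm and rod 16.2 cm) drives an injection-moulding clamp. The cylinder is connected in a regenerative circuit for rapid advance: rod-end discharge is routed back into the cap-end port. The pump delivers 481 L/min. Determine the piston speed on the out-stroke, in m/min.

v ≈ 23.3 m/min

In regeneration the rod-end outflow joins the pump flow into the cap end, so the net volume the pump must supply per unit advance equals the rod cross-section area.
Rod cross-section A_rod = π/4 × (16.2 cm)² = 206.1 cm^2
v = Q_pump / A_rod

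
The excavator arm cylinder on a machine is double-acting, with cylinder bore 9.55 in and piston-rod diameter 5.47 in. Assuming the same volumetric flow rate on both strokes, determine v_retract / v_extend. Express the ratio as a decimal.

Cap-side area A_cap = π/4 × (9.55 in)² = 71.63 in^2
Rod-side annular area A_ann = π/4 × (9.55² − 5.47²) = 48.13 in^2
For equal Q, v ∝ 1/A, so v_ret/v_ext = A_cap/A_ann.

v_ret/v_ext ≈ 1.49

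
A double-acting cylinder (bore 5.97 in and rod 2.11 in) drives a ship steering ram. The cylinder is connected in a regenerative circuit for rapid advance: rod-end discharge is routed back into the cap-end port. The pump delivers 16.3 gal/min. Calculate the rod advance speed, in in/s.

In regeneration the rod-end outflow joins the pump flow into the cap end, so the net volume the pump must supply per unit advance equals the rod cross-section area.
Rod cross-section A_rod = π/4 × (2.11 in)² = 3.497 in^2
v = Q_pump / A_rod

v ≈ 17.9 in/s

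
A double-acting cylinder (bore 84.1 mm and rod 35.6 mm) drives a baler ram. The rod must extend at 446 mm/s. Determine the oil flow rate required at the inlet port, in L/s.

Q ≈ 2.48 L/s

Cap-side area A_cap = π/4 × (84.1 mm)² = 5555 mm^2
Q = A × v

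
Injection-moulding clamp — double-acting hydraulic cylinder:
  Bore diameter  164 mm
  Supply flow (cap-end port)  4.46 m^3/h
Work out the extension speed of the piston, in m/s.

Cap-side area A_cap = π/4 × (164 mm)² = 21120 mm^2
v = Q / A

v ≈ 0.0586 m/s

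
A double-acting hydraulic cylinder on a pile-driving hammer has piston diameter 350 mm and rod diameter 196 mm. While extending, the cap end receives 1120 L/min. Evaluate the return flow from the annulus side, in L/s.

Q_out ≈ 12.8 L/s

Cap-side area A_cap = π/4 × (350 mm)² = 96210 mm^2
Rod-side annular area A_ann = π/4 × (350² − 196²) = 66040 mm^2
Piston speed v = Q_in/A_cap; rod-end outflow Q_out = v × A_ann = Q_in × A_ann/A_cap.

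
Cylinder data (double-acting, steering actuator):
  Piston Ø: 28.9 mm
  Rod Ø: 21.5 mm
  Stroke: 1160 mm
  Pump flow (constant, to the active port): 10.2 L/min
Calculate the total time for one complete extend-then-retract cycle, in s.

t ≈ 6.47 s

Cap-side area A_cap = π/4 × (28.9 mm)² = 656.0 mm^2
Rod-side annular area A_ann = π/4 × (28.9² − 21.5²) = 292.9 mm^2
t_ext = A_cap·L/Q = 4.476 s
t_ret = A_ann·L/Q = 1.999 s
t_cycle = t_ext + t_ret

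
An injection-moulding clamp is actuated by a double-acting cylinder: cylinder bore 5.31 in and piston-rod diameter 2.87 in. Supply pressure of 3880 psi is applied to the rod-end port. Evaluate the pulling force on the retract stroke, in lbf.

F ≈ 60800 lbf

Rod-side annular area A_ann = π/4 × (5.31² − 2.87²) = 15.68 in^2
On retraction the pressure acts on the annular area (bore minus rod).
F = P × A_ann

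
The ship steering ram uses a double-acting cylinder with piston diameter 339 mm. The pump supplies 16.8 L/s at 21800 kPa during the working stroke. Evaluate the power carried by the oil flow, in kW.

Hydraulic power = P × Q

W ≈ 366 kW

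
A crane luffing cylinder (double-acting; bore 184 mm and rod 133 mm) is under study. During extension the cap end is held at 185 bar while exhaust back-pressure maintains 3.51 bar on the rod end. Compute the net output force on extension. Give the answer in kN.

Cap-side area A_cap = π/4 × (184 mm)² = 26590 mm^2
Rod-side annular area A_ann = π/4 × (184² − 133²) = 12700 mm^2
Net thrust = P_cap·A_cap − P_rod·A_ann = 491.9 kN − 4.457 kN

F ≈ 487 kN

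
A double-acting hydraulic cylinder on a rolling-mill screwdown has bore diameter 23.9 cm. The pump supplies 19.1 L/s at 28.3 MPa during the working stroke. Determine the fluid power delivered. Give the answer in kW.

W ≈ 541 kW

Hydraulic power = P × Q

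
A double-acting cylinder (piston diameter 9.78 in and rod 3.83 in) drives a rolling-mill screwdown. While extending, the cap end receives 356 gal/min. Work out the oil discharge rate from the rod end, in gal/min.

Q_out ≈ 301 gal/min

Cap-side area A_cap = π/4 × (9.78 in)² = 75.12 in^2
Rod-side annular area A_ann = π/4 × (9.78² − 3.83²) = 63.60 in^2
Piston speed v = Q_in/A_cap; rod-end outflow Q_out = v × A_ann = Q_in × A_ann/A_cap.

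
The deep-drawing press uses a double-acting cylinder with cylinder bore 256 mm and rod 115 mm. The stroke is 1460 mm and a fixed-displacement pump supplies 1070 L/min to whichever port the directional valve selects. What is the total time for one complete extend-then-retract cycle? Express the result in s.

Cap-side area A_cap = π/4 × (256 mm)² = 51470 mm^2
Rod-side annular area A_ann = π/4 × (256² − 115²) = 41080 mm^2
t_ext = A_cap·L/Q = 4.214 s
t_ret = A_ann·L/Q = 3.364 s
t_cycle = t_ext + t_ret

t ≈ 7.58 s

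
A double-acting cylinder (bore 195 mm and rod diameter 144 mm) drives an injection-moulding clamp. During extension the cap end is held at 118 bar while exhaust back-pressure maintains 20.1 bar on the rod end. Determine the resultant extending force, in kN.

F ≈ 325 kN

Cap-side area A_cap = π/4 × (195 mm)² = 29860 mm^2
Rod-side annular area A_ann = π/4 × (195² − 144²) = 13580 mm^2
Net thrust = P_cap·A_cap − P_rod·A_ann = 352.4 kN − 27.29 kN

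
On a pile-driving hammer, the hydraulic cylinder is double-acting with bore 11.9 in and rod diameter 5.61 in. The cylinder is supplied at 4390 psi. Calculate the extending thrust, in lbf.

Cap-side area A_cap = π/4 × (11.9 in)² = 111.2 in^2
F = P × A_cap = 4390 psi × A_cap

F ≈ 4.88e5 lbf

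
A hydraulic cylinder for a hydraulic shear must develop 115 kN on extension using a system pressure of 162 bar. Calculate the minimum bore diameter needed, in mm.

D ≈ 95.1 mm

Extension force acts on the full piston face: F = P × (π/4)D².
D = √(4F / (πP)) = √(4 × 115 kN / (π × 162 bar))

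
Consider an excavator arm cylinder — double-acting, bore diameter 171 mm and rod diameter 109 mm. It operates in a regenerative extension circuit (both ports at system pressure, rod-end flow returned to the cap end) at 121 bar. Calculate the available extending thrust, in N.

F ≈ 1.13e5 N

With equal pressure on both faces, forces on the annular region cancel; the net push is pressure × rod cross-section.
Rod cross-section A_rod = π/4 × (109 mm)² = 9331 mm^2
F = P × A_rod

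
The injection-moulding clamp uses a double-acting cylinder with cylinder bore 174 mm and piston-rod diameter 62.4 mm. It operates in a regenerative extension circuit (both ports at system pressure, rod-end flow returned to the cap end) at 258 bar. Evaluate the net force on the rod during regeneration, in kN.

With equal pressure on both faces, forces on the annular region cancel; the net push is pressure × rod cross-section.
Rod cross-section A_rod = π/4 × (62.4 mm)² = 3058 mm^2
F = P × A_rod

F ≈ 78.9 kN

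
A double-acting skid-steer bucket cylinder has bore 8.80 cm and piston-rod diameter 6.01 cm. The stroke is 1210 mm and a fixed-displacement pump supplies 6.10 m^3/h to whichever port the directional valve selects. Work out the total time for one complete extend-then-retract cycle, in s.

t ≈ 6.66 s

Cap-side area A_cap = π/4 × (8.80 cm)² = 60.82 cm^2
Rod-side annular area A_ann = π/4 × (8.80² − 6.01²) = 32.45 cm^2
t_ext = A_cap·L/Q = 4.343 s
t_ret = A_ann·L/Q = 2.317 s
t_cycle = t_ext + t_ret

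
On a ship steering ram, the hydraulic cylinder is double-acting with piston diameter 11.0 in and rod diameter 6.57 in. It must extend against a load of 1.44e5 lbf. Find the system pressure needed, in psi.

Cap-side area A_cap = π/4 × (11.0 in)² = 95.03 in^2
P = F / A = 1.44e5 lbf / A

P ≈ 1520 psi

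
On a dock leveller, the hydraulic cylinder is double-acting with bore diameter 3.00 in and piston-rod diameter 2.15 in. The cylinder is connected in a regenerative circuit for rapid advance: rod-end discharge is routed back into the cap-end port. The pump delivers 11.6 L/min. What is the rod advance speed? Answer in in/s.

v ≈ 3.25 in/s

In regeneration the rod-end outflow joins the pump flow into the cap end, so the net volume the pump must supply per unit advance equals the rod cross-section area.
Rod cross-section A_rod = π/4 × (2.15 in)² = 3.631 in^2
v = Q_pump / A_rod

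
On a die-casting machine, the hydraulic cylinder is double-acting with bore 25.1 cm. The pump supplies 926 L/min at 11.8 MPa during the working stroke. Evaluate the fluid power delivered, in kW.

W ≈ 182 kW

Hydraulic power = P × Q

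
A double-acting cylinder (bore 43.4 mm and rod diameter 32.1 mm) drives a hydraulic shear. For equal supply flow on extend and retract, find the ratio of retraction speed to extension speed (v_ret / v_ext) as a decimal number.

v_ret/v_ext ≈ 2.21

Cap-side area A_cap = π/4 × (43.4 mm)² = 1479 mm^2
Rod-side annular area A_ann = π/4 × (43.4² − 32.1²) = 670.1 mm^2
For equal Q, v ∝ 1/A, so v_ret/v_ext = A_cap/A_ann.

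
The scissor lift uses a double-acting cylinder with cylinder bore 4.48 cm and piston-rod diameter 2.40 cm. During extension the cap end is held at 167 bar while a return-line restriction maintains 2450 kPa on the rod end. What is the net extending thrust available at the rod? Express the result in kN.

F ≈ 23.6 kN

Cap-side area A_cap = π/4 × (4.48 cm)² = 15.76 cm^2
Rod-side annular area A_ann = π/4 × (4.48² − 2.40²) = 11.24 cm^2
Net thrust = P_cap·A_cap − P_rod·A_ann = 26.32 kN − 2.754 kN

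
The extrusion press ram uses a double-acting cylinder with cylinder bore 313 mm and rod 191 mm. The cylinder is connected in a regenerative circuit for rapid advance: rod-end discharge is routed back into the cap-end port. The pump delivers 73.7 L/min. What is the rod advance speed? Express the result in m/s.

In regeneration the rod-end outflow joins the pump flow into the cap end, so the net volume the pump must supply per unit advance equals the rod cross-section area.
Rod cross-section A_rod = π/4 × (191 mm)² = 28650 mm^2
v = Q_pump / A_rod

v ≈ 0.0429 m/s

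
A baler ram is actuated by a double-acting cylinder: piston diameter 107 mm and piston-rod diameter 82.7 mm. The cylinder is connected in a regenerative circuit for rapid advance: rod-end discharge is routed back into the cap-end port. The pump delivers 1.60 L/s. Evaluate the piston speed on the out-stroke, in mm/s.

In regeneration the rod-end outflow joins the pump flow into the cap end, so the net volume the pump must supply per unit advance equals the rod cross-section area.
Rod cross-section A_rod = π/4 × (82.7 mm)² = 5372 mm^2
v = Q_pump / A_rod

v ≈ 298 mm/s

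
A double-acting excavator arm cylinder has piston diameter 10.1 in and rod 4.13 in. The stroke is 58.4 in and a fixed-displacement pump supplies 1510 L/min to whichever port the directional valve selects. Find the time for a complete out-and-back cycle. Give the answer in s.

t ≈ 5.58 s

Cap-side area A_cap = π/4 × (10.1 in)² = 80.12 in^2
Rod-side annular area A_ann = π/4 × (10.1² − 4.13²) = 66.72 in^2
t_ext = A_cap·L/Q = 3.047 s
t_ret = A_ann·L/Q = 2.537 s
t_cycle = t_ext + t_ret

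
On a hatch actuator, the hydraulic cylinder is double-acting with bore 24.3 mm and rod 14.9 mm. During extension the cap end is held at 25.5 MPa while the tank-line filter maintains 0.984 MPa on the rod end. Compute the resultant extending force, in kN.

Cap-side area A_cap = π/4 × (24.3 mm)² = 463.8 mm^2
Rod-side annular area A_ann = π/4 × (24.3² − 14.9²) = 289.4 mm^2
Net thrust = P_cap·A_cap − P_rod·A_ann = 11.83 kN − 0.2848 kN

F ≈ 11.5 kN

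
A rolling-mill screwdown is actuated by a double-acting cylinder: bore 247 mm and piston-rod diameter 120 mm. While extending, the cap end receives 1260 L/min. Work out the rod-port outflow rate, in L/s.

Q_out ≈ 16.0 L/s

Cap-side area A_cap = π/4 × (247 mm)² = 47920 mm^2
Rod-side annular area A_ann = π/4 × (247² − 120²) = 36610 mm^2
Piston speed v = Q_in/A_cap; rod-end outflow Q_out = v × A_ann = Q_in × A_ann/A_cap.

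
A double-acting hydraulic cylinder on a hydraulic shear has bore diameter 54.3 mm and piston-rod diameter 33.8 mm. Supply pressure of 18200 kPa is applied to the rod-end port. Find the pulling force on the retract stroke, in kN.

F ≈ 25.8 kN

Rod-side annular area A_ann = π/4 × (54.3² − 33.8²) = 1418 mm^2
On retraction the pressure acts on the annular area (bore minus rod).
F = P × A_ann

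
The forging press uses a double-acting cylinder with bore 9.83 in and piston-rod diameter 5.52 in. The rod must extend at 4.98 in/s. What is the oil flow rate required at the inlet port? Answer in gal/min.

Cap-side area A_cap = π/4 × (9.83 in)² = 75.89 in^2
Q = A × v

Q ≈ 98.2 gal/min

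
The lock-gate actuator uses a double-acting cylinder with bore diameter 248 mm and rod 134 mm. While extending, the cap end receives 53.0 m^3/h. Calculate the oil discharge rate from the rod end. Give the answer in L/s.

Cap-side area A_cap = π/4 × (248 mm)² = 48310 mm^2
Rod-side annular area A_ann = π/4 × (248² − 134²) = 34200 mm^2
Piston speed v = Q_in/A_cap; rod-end outflow Q_out = v × A_ann = Q_in × A_ann/A_cap.

Q_out ≈ 10.4 L/s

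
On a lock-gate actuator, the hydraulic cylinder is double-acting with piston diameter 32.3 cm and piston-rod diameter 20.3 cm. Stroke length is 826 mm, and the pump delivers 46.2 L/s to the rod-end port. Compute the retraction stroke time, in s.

Rod-side annular area A_ann = π/4 × (32.3² − 20.3²) = 495.7 cm^2
Swept volume V = A × L; t = V / Q = A·L / Q

t ≈ 0.886 s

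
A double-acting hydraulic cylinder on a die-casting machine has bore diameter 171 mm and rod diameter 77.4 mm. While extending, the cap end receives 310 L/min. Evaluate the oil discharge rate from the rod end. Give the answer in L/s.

Q_out ≈ 4.11 L/s

Cap-side area A_cap = π/4 × (171 mm)² = 22970 mm^2
Rod-side annular area A_ann = π/4 × (171² − 77.4²) = 18260 mm^2
Piston speed v = Q_in/A_cap; rod-end outflow Q_out = v × A_ann = Q_in × A_ann/A_cap.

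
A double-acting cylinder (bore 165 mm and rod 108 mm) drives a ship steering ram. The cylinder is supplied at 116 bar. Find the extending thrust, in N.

Cap-side area A_cap = π/4 × (165 mm)² = 21380 mm^2
F = P × A_cap = 116 bar × A_cap

F ≈ 2.48e5 N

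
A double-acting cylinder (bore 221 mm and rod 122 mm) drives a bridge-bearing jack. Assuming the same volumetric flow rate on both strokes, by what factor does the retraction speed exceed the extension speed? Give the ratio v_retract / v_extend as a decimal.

v_ret/v_ext ≈ 1.44

Cap-side area A_cap = π/4 × (221 mm)² = 38360 mm^2
Rod-side annular area A_ann = π/4 × (221² − 122²) = 26670 mm^2
For equal Q, v ∝ 1/A, so v_ret/v_ext = A_cap/A_ann.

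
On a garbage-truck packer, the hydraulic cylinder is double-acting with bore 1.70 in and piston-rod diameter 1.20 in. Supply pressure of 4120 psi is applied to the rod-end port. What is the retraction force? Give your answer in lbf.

F ≈ 4690 lbf

Rod-side annular area A_ann = π/4 × (1.70² − 1.20²) = 1.139 in^2
On retraction the pressure acts on the annular area (bore minus rod).
F = P × A_ann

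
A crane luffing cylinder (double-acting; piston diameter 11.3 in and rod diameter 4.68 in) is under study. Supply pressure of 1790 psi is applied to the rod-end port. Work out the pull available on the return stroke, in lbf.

Rod-side annular area A_ann = π/4 × (11.3² − 4.68²) = 83.09 in^2
On retraction the pressure acts on the annular area (bore minus rod).
F = P × A_ann

F ≈ 1.49e5 lbf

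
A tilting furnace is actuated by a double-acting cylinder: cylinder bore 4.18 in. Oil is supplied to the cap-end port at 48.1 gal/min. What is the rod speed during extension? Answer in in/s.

v ≈ 13.5 in/s

Cap-side area A_cap = π/4 × (4.18 in)² = 13.72 in^2
v = Q / A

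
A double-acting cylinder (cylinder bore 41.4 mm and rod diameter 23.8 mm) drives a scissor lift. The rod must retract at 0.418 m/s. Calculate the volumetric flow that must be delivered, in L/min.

Q ≈ 22.6 L/min

Rod-side annular area A_ann = π/4 × (41.4² − 23.8²) = 901.3 mm^2
Q = A × v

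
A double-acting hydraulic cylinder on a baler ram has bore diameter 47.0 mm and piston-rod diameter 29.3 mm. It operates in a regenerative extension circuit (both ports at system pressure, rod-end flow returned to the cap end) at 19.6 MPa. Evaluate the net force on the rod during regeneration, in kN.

With equal pressure on both faces, forces on the annular region cancel; the net push is pressure × rod cross-section.
Rod cross-section A_rod = π/4 × (29.3 mm)² = 674.3 mm^2
F = P × A_rod

F ≈ 13.2 kN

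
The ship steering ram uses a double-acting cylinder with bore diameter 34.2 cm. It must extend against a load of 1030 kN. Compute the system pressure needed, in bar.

Cap-side area A_cap = π/4 × (34.2 cm)² = 918.6 cm^2
P = F / A = 1030 kN / A

P ≈ 112 bar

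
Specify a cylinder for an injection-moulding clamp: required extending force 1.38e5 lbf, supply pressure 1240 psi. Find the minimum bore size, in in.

D ≈ 11.9 in

Extension force acts on the full piston face: F = P × (π/4)D².
D = √(4F / (πP)) = √(4 × 1.38e5 lbf / (π × 1240 psi))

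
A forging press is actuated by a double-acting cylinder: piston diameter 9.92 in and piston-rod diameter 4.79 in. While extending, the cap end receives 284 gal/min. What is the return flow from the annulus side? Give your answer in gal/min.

Cap-side area A_cap = π/4 × (9.92 in)² = 77.29 in^2
Rod-side annular area A_ann = π/4 × (9.92² − 4.79²) = 59.27 in^2
Piston speed v = Q_in/A_cap; rod-end outflow Q_out = v × A_ann = Q_in × A_ann/A_cap.

Q_out ≈ 218 gal/min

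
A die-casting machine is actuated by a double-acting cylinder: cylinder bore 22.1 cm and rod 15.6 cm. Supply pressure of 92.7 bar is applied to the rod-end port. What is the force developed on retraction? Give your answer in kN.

F ≈ 178 kN

Rod-side annular area A_ann = π/4 × (22.1² − 15.6²) = 192.5 cm^2
On retraction the pressure acts on the annular area (bore minus rod).
F = P × A_ann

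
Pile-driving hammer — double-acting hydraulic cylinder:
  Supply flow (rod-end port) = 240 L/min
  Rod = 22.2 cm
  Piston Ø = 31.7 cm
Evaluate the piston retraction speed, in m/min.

v ≈ 5.97 m/min

Rod-side annular area A_ann = π/4 × (31.7² − 22.2²) = 402.2 cm^2
Flow into the rod-end port fills the annular volume.
v = Q / A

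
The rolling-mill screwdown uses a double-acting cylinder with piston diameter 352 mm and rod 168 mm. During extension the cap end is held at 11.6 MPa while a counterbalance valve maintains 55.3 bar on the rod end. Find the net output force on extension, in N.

F ≈ 7.13e5 N

Cap-side area A_cap = π/4 × (352 mm)² = 97310 mm^2
Rod-side annular area A_ann = π/4 × (352² − 168²) = 75150 mm^2
Net thrust = P_cap·A_cap − P_rod·A_ann = 1.129e6 N − 4.156e5 N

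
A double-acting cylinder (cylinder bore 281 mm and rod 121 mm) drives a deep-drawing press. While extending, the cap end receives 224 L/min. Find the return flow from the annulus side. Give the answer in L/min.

Q_out ≈ 182 L/min

Cap-side area A_cap = π/4 × (281 mm)² = 62020 mm^2
Rod-side annular area A_ann = π/4 × (281² − 121²) = 50520 mm^2
Piston speed v = Q_in/A_cap; rod-end outflow Q_out = v × A_ann = Q_in × A_ann/A_cap.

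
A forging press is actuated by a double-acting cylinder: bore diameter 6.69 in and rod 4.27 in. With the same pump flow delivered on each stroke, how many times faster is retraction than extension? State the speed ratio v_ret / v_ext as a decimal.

Cap-side area A_cap = π/4 × (6.69 in)² = 35.15 in^2
Rod-side annular area A_ann = π/4 × (6.69² − 4.27²) = 20.83 in^2
For equal Q, v ∝ 1/A, so v_ret/v_ext = A_cap/A_ann.

v_ret/v_ext ≈ 1.69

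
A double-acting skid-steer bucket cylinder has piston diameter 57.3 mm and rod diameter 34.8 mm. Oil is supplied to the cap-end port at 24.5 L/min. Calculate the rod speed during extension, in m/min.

v ≈ 9.50 m/min

Cap-side area A_cap = π/4 × (57.3 mm)² = 2579 mm^2
v = Q / A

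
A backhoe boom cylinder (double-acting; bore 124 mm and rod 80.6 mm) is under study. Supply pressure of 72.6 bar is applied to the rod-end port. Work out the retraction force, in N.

Rod-side annular area A_ann = π/4 × (124² − 80.6²) = 6974 mm^2
On retraction the pressure acts on the annular area (bore minus rod).
F = P × A_ann

F ≈ 50600 N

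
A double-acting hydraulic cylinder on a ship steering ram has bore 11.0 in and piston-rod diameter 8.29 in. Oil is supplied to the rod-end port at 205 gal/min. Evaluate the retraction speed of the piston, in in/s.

Rod-side annular area A_ann = π/4 × (11.0² − 8.29²) = 41.06 in^2
Flow into the rod-end port fills the annular volume.
v = Q / A

v ≈ 19.2 in/s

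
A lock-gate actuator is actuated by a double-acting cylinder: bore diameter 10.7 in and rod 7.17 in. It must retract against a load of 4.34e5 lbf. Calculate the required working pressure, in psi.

P ≈ 8760 psi

Rod-side annular area A_ann = π/4 × (10.7² − 7.17²) = 49.54 in^2
Retraction: pressure acts on the annular area.
P = F / A = 4.34e5 lbf / A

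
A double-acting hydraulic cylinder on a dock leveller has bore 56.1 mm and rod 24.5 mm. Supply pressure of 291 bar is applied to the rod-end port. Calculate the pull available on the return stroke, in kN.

F ≈ 58.2 kN

Rod-side annular area A_ann = π/4 × (56.1² − 24.5²) = 2000 mm^2
On retraction the pressure acts on the annular area (bore minus rod).
F = P × A_ann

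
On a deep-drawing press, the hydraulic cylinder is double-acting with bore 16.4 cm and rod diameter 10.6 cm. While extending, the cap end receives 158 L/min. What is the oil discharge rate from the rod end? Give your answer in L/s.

Q_out ≈ 1.53 L/s

Cap-side area A_cap = π/4 × (16.4 cm)² = 211.2 cm^2
Rod-side annular area A_ann = π/4 × (16.4² − 10.6²) = 123.0 cm^2
Piston speed v = Q_in/A_cap; rod-end outflow Q_out = v × A_ann = Q_in × A_ann/A_cap.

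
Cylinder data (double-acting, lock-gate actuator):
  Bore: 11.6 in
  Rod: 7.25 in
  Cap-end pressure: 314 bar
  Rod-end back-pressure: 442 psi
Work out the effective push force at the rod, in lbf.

Cap-side area A_cap = π/4 × (11.6 in)² = 105.7 in^2
Rod-side annular area A_ann = π/4 × (11.6² − 7.25²) = 64.40 in^2
Net thrust = P_cap·A_cap − P_rod·A_ann = 4.813e5 lbf − 28470 lbf

F ≈ 4.53e5 lbf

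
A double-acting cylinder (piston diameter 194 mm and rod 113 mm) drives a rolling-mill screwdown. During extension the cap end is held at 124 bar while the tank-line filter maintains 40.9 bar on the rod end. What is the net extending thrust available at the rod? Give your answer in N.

F ≈ 2.87e5 N

Cap-side area A_cap = π/4 × (194 mm)² = 29560 mm^2
Rod-side annular area A_ann = π/4 × (194² − 113²) = 19530 mm^2
Net thrust = P_cap·A_cap − P_rod·A_ann = 3.665e5 N − 79880 N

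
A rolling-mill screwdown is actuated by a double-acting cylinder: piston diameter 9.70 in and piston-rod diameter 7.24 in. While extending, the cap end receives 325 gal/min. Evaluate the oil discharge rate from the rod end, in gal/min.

Cap-side area A_cap = π/4 × (9.70 in)² = 73.90 in^2
Rod-side annular area A_ann = π/4 × (9.70² − 7.24²) = 32.73 in^2
Piston speed v = Q_in/A_cap; rod-end outflow Q_out = v × A_ann = Q_in × A_ann/A_cap.

Q_out ≈ 144 gal/min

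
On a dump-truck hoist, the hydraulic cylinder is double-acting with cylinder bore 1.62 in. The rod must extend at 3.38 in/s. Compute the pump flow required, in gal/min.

Cap-side area A_cap = π/4 × (1.62 in)² = 2.061 in^2
Q = A × v

Q ≈ 1.81 gal/min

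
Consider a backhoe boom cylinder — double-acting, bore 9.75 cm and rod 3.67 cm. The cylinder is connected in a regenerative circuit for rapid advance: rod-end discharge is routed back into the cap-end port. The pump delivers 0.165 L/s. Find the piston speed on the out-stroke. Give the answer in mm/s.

v ≈ 156 mm/s

In regeneration the rod-end outflow joins the pump flow into the cap end, so the net volume the pump must supply per unit advance equals the rod cross-section area.
Rod cross-section A_rod = π/4 × (3.67 cm)² = 10.58 cm^2
v = Q_pump / A_rod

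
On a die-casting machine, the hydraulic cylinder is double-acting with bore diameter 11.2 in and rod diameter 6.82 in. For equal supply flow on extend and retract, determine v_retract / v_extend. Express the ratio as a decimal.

Cap-side area A_cap = π/4 × (11.2 in)² = 98.52 in^2
Rod-side annular area A_ann = π/4 × (11.2² − 6.82²) = 61.99 in^2
For equal Q, v ∝ 1/A, so v_ret/v_ext = A_cap/A_ann.

v_ret/v_ext ≈ 1.59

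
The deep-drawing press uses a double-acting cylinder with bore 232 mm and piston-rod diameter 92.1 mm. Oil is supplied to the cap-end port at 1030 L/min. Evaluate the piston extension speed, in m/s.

v ≈ 0.406 m/s

Cap-side area A_cap = π/4 × (232 mm)² = 42270 mm^2
v = Q / A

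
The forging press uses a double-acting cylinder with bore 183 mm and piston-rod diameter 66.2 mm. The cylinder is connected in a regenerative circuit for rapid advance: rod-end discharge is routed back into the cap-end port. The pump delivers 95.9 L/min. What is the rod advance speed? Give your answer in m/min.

In regeneration the rod-end outflow joins the pump flow into the cap end, so the net volume the pump must supply per unit advance equals the rod cross-section area.
Rod cross-section A_rod = π/4 × (66.2 mm)² = 3442 mm^2
v = Q_pump / A_rod

v ≈ 27.9 m/min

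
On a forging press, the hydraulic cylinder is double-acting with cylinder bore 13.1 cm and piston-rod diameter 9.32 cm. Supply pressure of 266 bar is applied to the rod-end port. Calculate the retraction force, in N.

F ≈ 1.77e5 N

Rod-side annular area A_ann = π/4 × (13.1² − 9.32²) = 66.56 cm^2
On retraction the pressure acts on the annular area (bore minus rod).
F = P × A_ann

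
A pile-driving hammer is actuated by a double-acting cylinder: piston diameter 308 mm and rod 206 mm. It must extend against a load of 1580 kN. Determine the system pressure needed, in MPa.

Cap-side area A_cap = π/4 × (308 mm)² = 74510 mm^2
P = F / A = 1580 kN / A

P ≈ 21.2 MPa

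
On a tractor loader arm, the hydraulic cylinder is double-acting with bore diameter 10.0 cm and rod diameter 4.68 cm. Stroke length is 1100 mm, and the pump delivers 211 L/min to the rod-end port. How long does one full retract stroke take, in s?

t ≈ 1.92 s

Rod-side annular area A_ann = π/4 × (10.0² − 4.68²) = 61.34 cm^2
Swept volume V = A × L; t = V / Q = A·L / Q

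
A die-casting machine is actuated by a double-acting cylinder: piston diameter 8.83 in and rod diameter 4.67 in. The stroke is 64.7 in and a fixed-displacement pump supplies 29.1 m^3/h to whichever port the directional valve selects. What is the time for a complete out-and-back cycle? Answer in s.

t ≈ 13.8 s

Cap-side area A_cap = π/4 × (8.83 in)² = 61.24 in^2
Rod-side annular area A_ann = π/4 × (8.83² − 4.67²) = 44.11 in^2
t_ext = A_cap·L/Q = 8.032 s
t_ret = A_ann·L/Q = 5.785 s
t_cycle = t_ext + t_ret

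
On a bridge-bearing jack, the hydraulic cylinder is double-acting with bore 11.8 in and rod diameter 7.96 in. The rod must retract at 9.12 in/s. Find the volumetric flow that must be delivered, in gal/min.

Q ≈ 141 gal/min

Rod-side annular area A_ann = π/4 × (11.8² − 7.96²) = 59.59 in^2
Q = A × v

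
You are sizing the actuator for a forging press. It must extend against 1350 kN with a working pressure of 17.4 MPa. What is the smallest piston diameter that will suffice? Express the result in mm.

D ≈ 314 mm

Extension force acts on the full piston face: F = P × (π/4)D².
D = √(4F / (πP)) = √(4 × 1350 kN / (π × 17.4 MPa))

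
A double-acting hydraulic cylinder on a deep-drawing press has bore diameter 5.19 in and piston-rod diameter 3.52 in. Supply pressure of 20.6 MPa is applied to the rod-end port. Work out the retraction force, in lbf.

Rod-side annular area A_ann = π/4 × (5.19² − 3.52²) = 11.42 in^2
On retraction the pressure acts on the annular area (bore minus rod).
F = P × A_ann

F ≈ 34100 lbf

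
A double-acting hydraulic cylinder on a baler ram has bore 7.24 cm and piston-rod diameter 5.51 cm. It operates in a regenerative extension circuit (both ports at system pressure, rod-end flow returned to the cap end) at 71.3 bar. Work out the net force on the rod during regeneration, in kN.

With equal pressure on both faces, forces on the annular region cancel; the net push is pressure × rod cross-section.
Rod cross-section A_rod = π/4 × (5.51 cm)² = 23.84 cm^2
F = P × A_rod

F ≈ 17.0 kN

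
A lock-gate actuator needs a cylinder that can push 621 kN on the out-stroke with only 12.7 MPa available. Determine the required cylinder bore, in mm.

D ≈ 250 mm

Extension force acts on the full piston face: F = P × (π/4)D².
D = √(4F / (πP)) = √(4 × 621 kN / (π × 12.7 MPa))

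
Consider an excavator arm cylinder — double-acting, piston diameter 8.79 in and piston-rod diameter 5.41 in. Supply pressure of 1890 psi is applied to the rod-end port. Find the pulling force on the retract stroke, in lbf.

F ≈ 71200 lbf

Rod-side annular area A_ann = π/4 × (8.79² − 5.41²) = 37.70 in^2
On retraction the pressure acts on the annular area (bore minus rod).
F = P × A_ann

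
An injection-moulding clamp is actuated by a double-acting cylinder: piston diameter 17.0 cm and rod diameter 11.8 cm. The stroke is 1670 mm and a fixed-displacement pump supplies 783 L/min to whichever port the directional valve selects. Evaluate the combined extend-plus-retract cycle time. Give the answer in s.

t ≈ 4.41 s

Cap-side area A_cap = π/4 × (17.0 cm)² = 227.0 cm^2
Rod-side annular area A_ann = π/4 × (17.0² − 11.8²) = 117.6 cm^2
t_ext = A_cap·L/Q = 2.905 s
t_ret = A_ann·L/Q = 1.505 s
t_cycle = t_ext + t_ret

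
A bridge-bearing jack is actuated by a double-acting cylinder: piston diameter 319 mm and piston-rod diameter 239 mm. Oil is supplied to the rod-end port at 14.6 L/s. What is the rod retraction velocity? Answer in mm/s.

Rod-side annular area A_ann = π/4 × (319² − 239²) = 35060 mm^2
Flow into the rod-end port fills the annular volume.
v = Q / A

v ≈ 416 mm/s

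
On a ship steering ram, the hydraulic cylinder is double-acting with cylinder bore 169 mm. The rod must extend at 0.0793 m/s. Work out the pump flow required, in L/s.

Q ≈ 1.78 L/s

Cap-side area A_cap = π/4 × (169 mm)² = 22430 mm^2
Q = A × v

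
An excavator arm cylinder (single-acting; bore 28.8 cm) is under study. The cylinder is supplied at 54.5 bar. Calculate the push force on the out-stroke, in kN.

Cap-side area A_cap = π/4 × (28.8 cm)² = 651.4 cm^2
F = P × A_cap = 54.5 bar × A_cap

F ≈ 355 kN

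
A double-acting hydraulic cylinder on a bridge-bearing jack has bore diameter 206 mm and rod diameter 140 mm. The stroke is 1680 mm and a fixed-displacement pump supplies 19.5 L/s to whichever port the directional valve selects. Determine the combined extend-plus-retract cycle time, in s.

Cap-side area A_cap = π/4 × (206 mm)² = 33330 mm^2
Rod-side annular area A_ann = π/4 × (206² − 140²) = 17940 mm^2
t_ext = A_cap·L/Q = 2.871 s
t_ret = A_ann·L/Q = 1.545 s
t_cycle = t_ext + t_ret

t ≈ 4.42 s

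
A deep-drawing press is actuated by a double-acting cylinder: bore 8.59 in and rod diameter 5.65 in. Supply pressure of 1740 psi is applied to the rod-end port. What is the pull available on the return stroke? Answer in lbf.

Rod-side annular area A_ann = π/4 × (8.59² − 5.65²) = 32.88 in^2
On retraction the pressure acts on the annular area (bore minus rod).
F = P × A_ann

F ≈ 57200 lbf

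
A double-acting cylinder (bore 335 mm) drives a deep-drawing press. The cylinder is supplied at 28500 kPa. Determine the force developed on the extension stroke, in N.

F ≈ 2.51e6 N

Cap-side area A_cap = π/4 × (335 mm)² = 88140 mm^2
F = P × A_cap = 28500 kPa × A_cap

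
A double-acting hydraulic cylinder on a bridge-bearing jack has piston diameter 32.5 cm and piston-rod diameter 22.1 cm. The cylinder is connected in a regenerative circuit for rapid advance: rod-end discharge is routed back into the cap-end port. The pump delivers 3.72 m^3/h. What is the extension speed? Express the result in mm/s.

In regeneration the rod-end outflow joins the pump flow into the cap end, so the net volume the pump must supply per unit advance equals the rod cross-section area.
Rod cross-section A_rod = π/4 × (22.1 cm)² = 383.6 cm^2
v = Q_pump / A_rod

v ≈ 26.9 mm/s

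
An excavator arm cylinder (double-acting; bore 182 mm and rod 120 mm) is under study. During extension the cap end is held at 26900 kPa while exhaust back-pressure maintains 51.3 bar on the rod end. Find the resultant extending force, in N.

F ≈ 6.24e5 N

Cap-side area A_cap = π/4 × (182 mm)² = 26020 mm^2
Rod-side annular area A_ann = π/4 × (182² − 120²) = 14710 mm^2
Net thrust = P_cap·A_cap − P_rod·A_ann = 6.998e5 N − 75440 N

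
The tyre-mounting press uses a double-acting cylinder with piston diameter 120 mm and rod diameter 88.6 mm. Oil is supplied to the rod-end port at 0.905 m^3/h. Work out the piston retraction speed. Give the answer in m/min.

Rod-side annular area A_ann = π/4 × (120² − 88.6²) = 5144 mm^2
Flow into the rod-end port fills the annular volume.
v = Q / A

v ≈ 2.93 m/min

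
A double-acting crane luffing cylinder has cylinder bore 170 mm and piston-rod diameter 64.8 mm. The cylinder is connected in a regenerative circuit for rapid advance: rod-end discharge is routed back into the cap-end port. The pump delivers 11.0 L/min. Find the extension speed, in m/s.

v ≈ 0.0556 m/s

In regeneration the rod-end outflow joins the pump flow into the cap end, so the net volume the pump must supply per unit advance equals the rod cross-section area.
Rod cross-section A_rod = π/4 × (64.8 mm)² = 3298 mm^2
v = Q_pump / A_rod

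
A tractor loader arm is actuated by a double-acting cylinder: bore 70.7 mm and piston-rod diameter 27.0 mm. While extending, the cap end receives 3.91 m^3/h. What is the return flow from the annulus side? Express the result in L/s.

Cap-side area A_cap = π/4 × (70.7 mm)² = 3926 mm^2
Rod-side annular area A_ann = π/4 × (70.7² − 27.0²) = 3353 mm^2
Piston speed v = Q_in/A_cap; rod-end outflow Q_out = v × A_ann = Q_in × A_ann/A_cap.

Q_out ≈ 0.928 L/s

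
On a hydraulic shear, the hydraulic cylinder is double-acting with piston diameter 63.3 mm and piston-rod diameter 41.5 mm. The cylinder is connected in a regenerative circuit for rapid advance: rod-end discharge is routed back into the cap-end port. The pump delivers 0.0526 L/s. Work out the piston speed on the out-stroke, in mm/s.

In regeneration the rod-end outflow joins the pump flow into the cap end, so the net volume the pump must supply per unit advance equals the rod cross-section area.
Rod cross-section A_rod = π/4 × (41.5 mm)² = 1353 mm^2
v = Q_pump / A_rod

v ≈ 38.9 mm/s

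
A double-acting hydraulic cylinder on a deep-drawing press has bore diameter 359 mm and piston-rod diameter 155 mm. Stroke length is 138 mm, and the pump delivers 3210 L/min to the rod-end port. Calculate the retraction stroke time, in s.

t ≈ 0.212 s

Rod-side annular area A_ann = π/4 × (359² − 155²) = 82350 mm^2
Swept volume V = A × L; t = V / Q = A·L / Q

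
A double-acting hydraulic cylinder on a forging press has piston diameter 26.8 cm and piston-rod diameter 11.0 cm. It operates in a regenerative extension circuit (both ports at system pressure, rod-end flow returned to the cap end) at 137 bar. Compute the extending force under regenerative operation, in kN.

With equal pressure on both faces, forces on the annular region cancel; the net push is pressure × rod cross-section.
Rod cross-section A_rod = π/4 × (11.0 cm)² = 95.03 cm^2
F = P × A_rod

F ≈ 130 kN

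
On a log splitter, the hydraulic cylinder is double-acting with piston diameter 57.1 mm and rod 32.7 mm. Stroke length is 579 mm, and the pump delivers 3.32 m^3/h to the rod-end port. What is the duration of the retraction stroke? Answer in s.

t ≈ 1.08 s

Rod-side annular area A_ann = π/4 × (57.1² − 32.7²) = 1721 mm^2
Swept volume V = A × L; t = V / Q = A·L / Q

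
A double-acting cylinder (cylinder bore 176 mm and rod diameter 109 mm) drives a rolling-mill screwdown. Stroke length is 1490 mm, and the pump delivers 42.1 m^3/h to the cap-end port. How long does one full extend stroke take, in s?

Cap-side area A_cap = π/4 × (176 mm)² = 24330 mm^2
Swept volume V = A × L; t = V / Q = A·L / Q

t ≈ 3.10 s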